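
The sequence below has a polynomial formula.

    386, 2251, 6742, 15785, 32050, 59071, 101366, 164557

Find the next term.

1865, 4491, 9043, 16265, 27021, 42295, 63191
2626, 4552, 7222, 10756, 15274, 20896
1926, 2670, 3534, 4518, 5622
744, 864, 984, 1104
120, 120, 120
Fifth differences constant at 120.
1104 + 120 = 1224;  5622 + 1224 = 6846;  20896 + 6846 = 27742;  63191 + 27742 = 90933;  164557 + 90933 = 255490

255490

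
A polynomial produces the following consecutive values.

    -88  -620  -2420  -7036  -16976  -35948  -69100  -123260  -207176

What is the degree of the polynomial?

Δ: -532, -1800, -4616, -9940, -18972, -33152, -54160, -83916
Δ²: -1268, -2816, -5324, -9032, -14180, -21008, -29756
Δ³: -1548, -2508, -3708, -5148, -6828, -8748
Δ⁴: -960, -1200, -1440, -1680, -1920
Δ⁵: -240, -240, -240, -240
The fifth differences are constant, so the polynomial has degree 5.

5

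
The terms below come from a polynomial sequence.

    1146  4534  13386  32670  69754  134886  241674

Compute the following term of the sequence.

3388  8852  19284  37084  65132  106788
5464  10432  17800  28048  41656
4968  7368  10248  13608
2400  2880  3360
480  480
Constant fifth difference = 480, so extend:
3360 + 480 = 3840;  13608 + 3840 = 17448;  41656 + 17448 = 59104;  106788 + 59104 = 165892;  241674 + 165892 = 407566

407566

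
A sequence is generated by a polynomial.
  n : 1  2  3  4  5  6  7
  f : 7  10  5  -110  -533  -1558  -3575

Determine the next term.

-7070

3 , -5 , -115 , -423 , -1025 , -2017
-8 , -110 , -308 , -602 , -992
-102 , -198 , -294 , -390
-96 , -96 , -96
The fourth differences are constant (-96).
-390 − 96 = -486;  -992 − 486 = -1478;  -2017 − 1478 = -3495;  -3575 − 3495 = -7070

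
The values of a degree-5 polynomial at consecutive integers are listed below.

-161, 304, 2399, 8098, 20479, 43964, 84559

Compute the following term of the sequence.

150094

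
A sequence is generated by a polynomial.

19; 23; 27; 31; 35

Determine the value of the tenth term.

55

First differences: 4  4  4  4
Constant first difference = 4, so extend:
35 + 4 = 39
39 + 4 = 43
43 + 4 = 47
47 + 4 = 51
51 + 4 = 55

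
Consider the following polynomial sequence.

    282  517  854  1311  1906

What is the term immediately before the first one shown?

131

D1: 235, 337, 457, 595
D2: 102, 120, 138
D3: 18, 18
The third differences are constant at 18.
Work back: 102 − 18 = 84;  235 − 84 = 151;  282 − 151 = 131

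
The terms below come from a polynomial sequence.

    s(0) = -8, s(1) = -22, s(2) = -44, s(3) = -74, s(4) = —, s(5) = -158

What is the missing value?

Using the first 4 terms:
First differences: -14, -22, -30
Second differences: -8, -8
Constant second difference = -8.
Extend forward: -30 − 8 = -38;  -74 − 38 = -112

-112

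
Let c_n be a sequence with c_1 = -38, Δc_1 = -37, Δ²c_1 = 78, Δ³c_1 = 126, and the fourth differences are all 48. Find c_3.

-34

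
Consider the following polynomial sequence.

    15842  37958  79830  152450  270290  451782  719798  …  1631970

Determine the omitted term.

1102130

Using the first 7 terms:
Δ: 22116  41872  72620  117840  181492  268016
Δ²: 19756  30748  45220  63652  86524
Δ³: 10992  14472  18432  22872
Δ⁴: 3480  3960  4440
Δ⁵: 480  480
Constant fifth difference = 480.
Extend forward: 4440 + 480 = 4920;  22872 + 4920 = 27792;  86524 + 27792 = 114316;  268016 + 114316 = 382332;  719798 + 382332 = 1102130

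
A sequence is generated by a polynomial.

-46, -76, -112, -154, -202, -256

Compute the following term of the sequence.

-316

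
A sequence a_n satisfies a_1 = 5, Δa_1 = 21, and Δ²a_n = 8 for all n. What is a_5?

Build the table forward from the leading diagonal:
Δ²: 8  8  8  8  8
Δ: 21  29  37  45  53
a: 5  26  55  92  137

137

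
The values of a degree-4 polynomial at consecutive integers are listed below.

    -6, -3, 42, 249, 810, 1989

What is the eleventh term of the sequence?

31434

3, 45, 207, 561, 1179
42, 162, 354, 618
120, 192, 264
72, 72
The fourth differences are constant (72).
264 + 72 = 336;  618 + 336 = 954;  1179 + 954 = 2133;  1989 + 2133 = 4122
336 + 72 = 408;  954 + 408 = 1362;  2133 + 1362 = 3495;  4122 + 3495 = 7617
408 + 72 = 480;  1362 + 480 = 1842;  3495 + 1842 = 5337;  7617 + 5337 = 12954
480 + 72 = 552;  1842 + 552 = 2394;  5337 + 2394 = 7731;  12954 + 7731 = 20685
552 + 72 = 624;  2394 + 624 = 3018;  7731 + 3018 = 10749;  20685 + 10749 = 31434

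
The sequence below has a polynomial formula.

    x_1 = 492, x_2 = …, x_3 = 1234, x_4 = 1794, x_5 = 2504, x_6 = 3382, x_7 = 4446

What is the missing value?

806

Using the last 5 terms:
First differences: 560, 710, 878, 1064
Second differences: 150, 168, 186
Third differences: 18, 18
Constant third difference = 18.
Extend backward: 150 − 18 = 132;  560 − 132 = 428;  1234 − 428 = 806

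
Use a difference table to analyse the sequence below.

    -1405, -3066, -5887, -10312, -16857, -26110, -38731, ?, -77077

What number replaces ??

Using the first 7 terms:
First differences: -1661  -2821  -4425  -6545  -9253  -12621
Second differences: -1160  -1604  -2120  -2708  -3368
Third differences: -444  -516  -588  -660
Fourth differences: -72  -72  -72
Constant fourth difference = -72.
Extend forward: -660 − 72 = -732;  -3368 − 732 = -4100;  -12621 − 4100 = -16721;  -38731 − 16721 = -55452

-55452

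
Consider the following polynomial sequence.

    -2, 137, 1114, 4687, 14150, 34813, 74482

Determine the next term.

D1: 139, 977, 3573, 9463, 20663, 39669
D2: 838, 2596, 5890, 11200, 19006
D3: 1758, 3294, 5310, 7806
D4: 1536, 2016, 2496
D5: 480, 480
Fifth differences constant at 480.
2496 + 480 = 2976;  7806 + 2976 = 10782;  19006 + 10782 = 29788;  39669 + 29788 = 69457;  74482 + 69457 = 143939

143939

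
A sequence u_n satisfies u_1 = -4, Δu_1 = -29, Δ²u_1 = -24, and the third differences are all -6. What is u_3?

-86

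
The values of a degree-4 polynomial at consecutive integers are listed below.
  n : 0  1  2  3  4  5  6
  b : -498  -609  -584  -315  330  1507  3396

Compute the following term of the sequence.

6201

D1: -111, 25, 269, 645, 1177, 1889
D2: 136, 244, 376, 532, 712
D3: 108, 132, 156, 180
D4: 24, 24, 24
Fourth differences constant at 24.
180 + 24 = 204;  712 + 204 = 916;  1889 + 916 = 2805;  3396 + 2805 = 6201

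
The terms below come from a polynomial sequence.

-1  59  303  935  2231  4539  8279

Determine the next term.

13943

Δ: 60, 244, 632, 1296, 2308, 3740
Δ²: 184, 388, 664, 1012, 1432
Δ³: 204, 276, 348, 420
Δ⁴: 72, 72, 72
The fourth differences are constant (72).
420 + 72 = 492;  1432 + 492 = 1924;  3740 + 1924 = 5664;  8279 + 5664 = 13943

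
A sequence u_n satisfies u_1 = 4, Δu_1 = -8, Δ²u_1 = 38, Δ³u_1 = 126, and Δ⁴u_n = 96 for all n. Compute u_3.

26

Build the table forward from the leading diagonal:
Fourth differences: 96  96  96
Third differences: 126  222  318
Second differences: 38  164  386
First differences: -8  30  194
u: 4  -4  26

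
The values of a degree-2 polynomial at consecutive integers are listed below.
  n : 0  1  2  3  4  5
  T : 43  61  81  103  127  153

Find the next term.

Δ: 18 , 20 , 22 , 24 , 26
Δ²: 2 , 2 , 2 , 2
The second differences are constant (2).
26 + 2 = 28;  153 + 28 = 181

181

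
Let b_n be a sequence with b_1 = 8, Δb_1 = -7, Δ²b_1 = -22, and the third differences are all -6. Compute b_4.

Build the table forward from the leading diagonal:
Third differences: -6  -6  -6  -6
Second differences: -22  -28  -34  -40
First differences: -7  -29  -57  -91
b: 8  1  -28  -85

-85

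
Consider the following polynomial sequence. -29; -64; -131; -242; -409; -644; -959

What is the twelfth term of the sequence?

D1: -35 , -67 , -111 , -167 , -235 , -315
D2: -32 , -44 , -56 , -68 , -80
D3: -12 , -12 , -12 , -12
The third differences are constant (-12).
-80 − 12 = -92;  -315 − 92 = -407;  -959 − 407 = -1366
-92 − 12 = -104;  -407 − 104 = -511;  -1366 − 511 = -1877
-104 − 12 = -116;  -511 − 116 = -627;  -1877 − 627 = -2504
-116 − 12 = -128;  -627 − 128 = -755;  -2504 − 755 = -3259
-128 − 12 = -140;  -755 − 140 = -895;  -3259 − 895 = -4154

-4154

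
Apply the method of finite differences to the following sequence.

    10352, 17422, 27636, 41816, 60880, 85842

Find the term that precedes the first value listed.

5700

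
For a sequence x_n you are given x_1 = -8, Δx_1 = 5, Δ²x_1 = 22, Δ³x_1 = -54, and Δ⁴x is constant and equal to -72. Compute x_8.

Build the table forward from the leading diagonal:
D4: -72  -72  -72  -72  -72  -72  -72  -72
D3: -54  -126  -198  -270  -342  -414  -486  -558
D2: 22  -32  -158  -356  -626  -968  -1382  -1868
D1: 5  27  -5  -163  -519  -1145  -2113  -3495
x: -8  -3  24  19  -144  -663  -1808  -3921

-3921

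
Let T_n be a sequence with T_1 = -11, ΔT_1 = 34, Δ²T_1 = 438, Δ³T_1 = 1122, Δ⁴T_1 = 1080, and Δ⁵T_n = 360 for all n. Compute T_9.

171117

Build the table forward from the leading diagonal:
Δ⁵: 360  360  360  360  360  360  360  360  360
Δ⁴: 1080  1440  1800  2160  2520  2880  3240  3600  3960
Δ³: 1122  2202  3642  5442  7602  10122  13002  16242  19842
Δ²: 438  1560  3762  7404  12846  20448  30570  43572  59814
Δ: 34  472  2032  5794  13198  26044  46492  77062  120634
T: -11  23  495  2527  8321  21519  47563  94055  171117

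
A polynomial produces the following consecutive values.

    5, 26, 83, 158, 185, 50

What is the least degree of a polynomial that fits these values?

D1: 21, 57, 75, 27, -135
D2: 36, 18, -48, -162
D3: -18, -66, -114
D4: -48, -48
The fourth differences are constant, so the polynomial has degree 4.

4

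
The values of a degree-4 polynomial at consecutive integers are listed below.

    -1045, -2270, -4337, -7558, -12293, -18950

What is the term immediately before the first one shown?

-398

First differences: -1225  -2067  -3221  -4735  -6657
Second differences: -842  -1154  -1514  -1922
Third differences: -312  -360  -408
Fourth differences: -48  -48
The fourth differences are constant at -48.
Work back: -312 + 48 = -264;  -842 + 264 = -578;  -1225 + 578 = -647;  -1045 + 647 = -398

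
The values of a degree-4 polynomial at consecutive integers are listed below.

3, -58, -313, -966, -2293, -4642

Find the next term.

First differences: -61 , -255 , -653 , -1327 , -2349
Second differences: -194 , -398 , -674 , -1022
Third differences: -204 , -276 , -348
Fourth differences: -72 , -72
The fourth differences are constant (-72).
-348 − 72 = -420;  -1022 − 420 = -1442;  -2349 − 1442 = -3791;  -4642 − 3791 = -8433

-8433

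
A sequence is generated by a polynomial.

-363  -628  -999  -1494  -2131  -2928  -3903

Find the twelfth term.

D1: -265, -371, -495, -637, -797, -975
D2: -106, -124, -142, -160, -178
D3: -18, -18, -18, -18
The third differences are constant (-18).
-178 − 18 = -196;  -975 − 196 = -1171;  -3903 − 1171 = -5074
-196 − 18 = -214;  -1171 − 214 = -1385;  -5074 − 1385 = -6459
-214 − 18 = -232;  -1385 − 232 = -1617;  -6459 − 1617 = -8076
-232 − 18 = -250;  -1617 − 250 = -1867;  -8076 − 1867 = -9943
-250 − 18 = -268;  -1867 − 268 = -2135;  -9943 − 2135 = -12078

-12078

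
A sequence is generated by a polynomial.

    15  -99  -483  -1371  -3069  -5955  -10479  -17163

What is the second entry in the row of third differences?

-306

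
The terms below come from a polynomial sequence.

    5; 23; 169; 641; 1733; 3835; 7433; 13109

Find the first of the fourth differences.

First differences: 18, 146, 472, 1092, 2102, 3598, 5676
Second differences: 128, 326, 620, 1010, 1496, 2078
Third differences: 198, 294, 390, 486, 582
Fourth differences: 96, 96, 96, 96

96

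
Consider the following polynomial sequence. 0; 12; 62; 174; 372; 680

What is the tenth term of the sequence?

3492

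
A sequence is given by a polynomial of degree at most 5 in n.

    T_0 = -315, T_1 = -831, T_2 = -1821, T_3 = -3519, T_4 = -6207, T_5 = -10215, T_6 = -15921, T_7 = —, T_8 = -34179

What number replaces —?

-23751

Using the first 7 terms:
-516  -990  -1698  -2688  -4008  -5706
-474  -708  -990  -1320  -1698
-234  -282  -330  -378
-48  -48  -48
Constant fourth difference = -48.
Extend forward: -378 − 48 = -426;  -1698 − 426 = -2124;  -5706 − 2124 = -7830;  -15921 − 7830 = -23751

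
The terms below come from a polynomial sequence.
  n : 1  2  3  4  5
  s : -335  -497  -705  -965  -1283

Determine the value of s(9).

Δ: -162 , -208 , -260 , -318
Δ²: -46 , -52 , -58
Δ³: -6 , -6
Constant third difference = -6, so extend:
-58 − 6 = -64;  -318 − 64 = -382;  -1283 − 382 = -1665
-64 − 6 = -70;  -382 − 70 = -452;  -1665 − 452 = -2117
-70 − 6 = -76;  -452 − 76 = -528;  -2117 − 528 = -2645
-76 − 6 = -82;  -528 − 82 = -610;  -2645 − 610 = -3255

-3255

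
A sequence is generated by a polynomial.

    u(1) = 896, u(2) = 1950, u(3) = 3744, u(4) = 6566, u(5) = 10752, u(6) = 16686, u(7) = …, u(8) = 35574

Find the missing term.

24800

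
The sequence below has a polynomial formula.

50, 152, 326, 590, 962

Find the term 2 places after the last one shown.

First differences: 102 , 174 , 264 , 372
Second differences: 72 , 90 , 108
Third differences: 18 , 18
Third differences constant at 18.
108 + 18 = 126;  372 + 126 = 498;  962 + 498 = 1460
126 + 18 = 144;  498 + 144 = 642;  1460 + 642 = 2102

2102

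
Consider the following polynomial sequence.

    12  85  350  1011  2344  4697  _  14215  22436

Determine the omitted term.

8490

Using the first 6 terms:
First differences: 73  265  661  1333  2353
Second differences: 192  396  672  1020
Third differences: 204  276  348
Fourth differences: 72  72
Constant fourth difference = 72.
Extend forward: 348 + 72 = 420;  1020 + 420 = 1440;  2353 + 1440 = 3793;  4697 + 3793 = 8490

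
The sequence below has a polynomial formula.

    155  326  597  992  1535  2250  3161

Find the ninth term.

5667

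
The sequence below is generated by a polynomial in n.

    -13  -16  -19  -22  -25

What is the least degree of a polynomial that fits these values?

1

D1: -3, -3, -3, -3
The first differences are constant, so the polynomial has degree 1.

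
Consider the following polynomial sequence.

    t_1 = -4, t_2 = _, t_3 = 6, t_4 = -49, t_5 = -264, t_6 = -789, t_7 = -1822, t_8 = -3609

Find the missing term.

3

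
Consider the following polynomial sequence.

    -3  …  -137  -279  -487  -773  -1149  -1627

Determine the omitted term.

Using the last 6 terms:
-142  -208  -286  -376  -478
-66  -78  -90  -102
-12  -12  -12
Constant third difference = -12.
Extend backward: -66 + 12 = -54;  -142 + 54 = -88;  -137 + 88 = -49

-49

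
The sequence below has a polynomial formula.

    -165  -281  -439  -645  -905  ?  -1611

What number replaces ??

-1225

Using the first 5 terms:
First differences: -116, -158, -206, -260
Second differences: -42, -48, -54
Third differences: -6, -6
Constant third difference = -6.
Extend forward: -54 − 6 = -60;  -260 − 60 = -320;  -905 − 320 = -1225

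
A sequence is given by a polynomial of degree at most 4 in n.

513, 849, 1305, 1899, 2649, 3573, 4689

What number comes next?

6015

First differences: 336, 456, 594, 750, 924, 1116
Second differences: 120, 138, 156, 174, 192
Third differences: 18, 18, 18, 18
Constant third difference = 18, so extend:
192 + 18 = 210;  1116 + 210 = 1326;  4689 + 1326 = 6015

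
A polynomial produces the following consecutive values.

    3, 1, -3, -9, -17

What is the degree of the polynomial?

2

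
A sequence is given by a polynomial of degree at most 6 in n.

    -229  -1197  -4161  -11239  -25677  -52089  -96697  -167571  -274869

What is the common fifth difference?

D1: -968, -2964, -7078, -14438, -26412, -44608, -70874, -107298
D2: -1996, -4114, -7360, -11974, -18196, -26266, -36424
D3: -2118, -3246, -4614, -6222, -8070, -10158
D4: -1128, -1368, -1608, -1848, -2088
D5: -240, -240, -240, -240

-240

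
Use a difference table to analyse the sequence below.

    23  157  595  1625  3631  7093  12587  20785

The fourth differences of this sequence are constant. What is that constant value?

96

D1: 134, 438, 1030, 2006, 3462, 5494, 8198
D2: 304, 592, 976, 1456, 2032, 2704
D3: 288, 384, 480, 576, 672
D4: 96, 96, 96, 96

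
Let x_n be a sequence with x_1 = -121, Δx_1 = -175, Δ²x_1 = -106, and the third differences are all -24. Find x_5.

-1553

Build the table forward from the leading diagonal:
Third differences: -24  -24  -24  -24  -24
Second differences: -106  -130  -154  -178  -202
First differences: -175  -281  -411  -565  -743
x: -121  -296  -577  -988  -1553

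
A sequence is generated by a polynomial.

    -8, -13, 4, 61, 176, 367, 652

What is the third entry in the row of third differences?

D1: -5, 17, 57, 115, 191, 285
D2: 22, 40, 58, 76, 94
D3: 18, 18, 18, 18

18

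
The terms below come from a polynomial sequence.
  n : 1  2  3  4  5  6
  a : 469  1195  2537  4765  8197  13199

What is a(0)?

First differences: 726, 1342, 2228, 3432, 5002
Second differences: 616, 886, 1204, 1570
Third differences: 270, 318, 366
Fourth differences: 48, 48
The fourth differences are constant at 48.
Work back: 270 − 48 = 222;  616 − 222 = 394;  726 − 394 = 332;  469 − 332 = 137

137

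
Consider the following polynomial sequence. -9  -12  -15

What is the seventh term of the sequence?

Δ: -3, -3
The first differences are constant (-3).
-15 − 3 = -18
-18 − 3 = -21
-21 − 3 = -24
-24 − 3 = -27

-27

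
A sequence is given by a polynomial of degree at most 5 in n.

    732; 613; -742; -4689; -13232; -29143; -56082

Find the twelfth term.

-561577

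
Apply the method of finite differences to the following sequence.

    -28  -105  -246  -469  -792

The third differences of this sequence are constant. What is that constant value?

First differences: -77, -141, -223, -323
Second differences: -64, -82, -100
Third differences: -18, -18

-18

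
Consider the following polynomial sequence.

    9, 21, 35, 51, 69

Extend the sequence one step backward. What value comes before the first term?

D1: 12, 14, 16, 18
D2: 2, 2, 2
The second differences are constant at 2.
Work back: 12 − 2 = 10;  9 − 10 = -1

-1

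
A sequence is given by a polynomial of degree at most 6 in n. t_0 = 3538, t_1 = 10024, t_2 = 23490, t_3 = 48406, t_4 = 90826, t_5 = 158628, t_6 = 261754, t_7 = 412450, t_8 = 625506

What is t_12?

First differences: 6486, 13466, 24916, 42420, 67802, 103126, 150696, 213056
Second differences: 6980, 11450, 17504, 25382, 35324, 47570, 62360
Third differences: 4470, 6054, 7878, 9942, 12246, 14790
Fourth differences: 1584, 1824, 2064, 2304, 2544
Fifth differences: 240, 240, 240, 240
Constant fifth difference = 240, so extend:
2544 + 240 = 2784;  14790 + 2784 = 17574;  62360 + 17574 = 79934;  213056 + 79934 = 292990;  625506 + 292990 = 918496
2784 + 240 = 3024;  17574 + 3024 = 20598;  79934 + 20598 = 100532;  292990 + 100532 = 393522;  918496 + 393522 = 1312018
3024 + 240 = 3264;  20598 + 3264 = 23862;  100532 + 23862 = 124394;  393522 + 124394 = 517916;  1312018 + 517916 = 1829934
3264 + 240 = 3504;  23862 + 3504 = 27366;  124394 + 27366 = 151760;  517916 + 151760 = 669676;  1829934 + 669676 = 2499610

2499610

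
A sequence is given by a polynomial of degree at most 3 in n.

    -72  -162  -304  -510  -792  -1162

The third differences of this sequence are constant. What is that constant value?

Δ: -90, -142, -206, -282, -370
Δ²: -52, -64, -76, -88
Δ³: -12, -12, -12

-12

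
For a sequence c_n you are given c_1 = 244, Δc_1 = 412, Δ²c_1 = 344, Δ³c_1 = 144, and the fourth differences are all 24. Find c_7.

11116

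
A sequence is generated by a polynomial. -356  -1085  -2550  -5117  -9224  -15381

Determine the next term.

-24170

Δ: -729  -1465  -2567  -4107  -6157
Δ²: -736  -1102  -1540  -2050
Δ³: -366  -438  -510
Δ⁴: -72  -72
The fourth differences are constant (-72).
-510 − 72 = -582;  -2050 − 582 = -2632;  -6157 − 2632 = -8789;  -15381 − 8789 = -24170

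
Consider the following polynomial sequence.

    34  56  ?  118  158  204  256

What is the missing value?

84

Using the last 4 terms:
Δ: 40  46  52
Δ²: 6  6
Constant second difference = 6.
Extend backward: 40 − 6 = 34;  118 − 34 = 84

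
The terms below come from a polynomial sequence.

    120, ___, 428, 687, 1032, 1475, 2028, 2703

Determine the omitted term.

243

Using the last 6 terms:
First differences: 259, 345, 443, 553, 675
Second differences: 86, 98, 110, 122
Third differences: 12, 12, 12
Constant third difference = 12.
Extend backward: 86 − 12 = 74;  259 − 74 = 185;  428 − 185 = 243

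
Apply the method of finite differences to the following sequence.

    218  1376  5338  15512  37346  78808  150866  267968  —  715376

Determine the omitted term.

Using the first 8 terms:
Δ: 1158, 3962, 10174, 21834, 41462, 72058, 117102
Δ²: 2804, 6212, 11660, 19628, 30596, 45044
Δ³: 3408, 5448, 7968, 10968, 14448
Δ⁴: 2040, 2520, 3000, 3480
Δ⁵: 480, 480, 480
Constant fifth difference = 480.
Extend forward: 3480 + 480 = 3960;  14448 + 3960 = 18408;  45044 + 18408 = 63452;  117102 + 63452 = 180554;  267968 + 180554 = 448522

448522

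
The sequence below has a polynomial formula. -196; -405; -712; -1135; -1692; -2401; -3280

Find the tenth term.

-209, -307, -423, -557, -709, -879
-98, -116, -134, -152, -170
-18, -18, -18, -18
The third differences are constant (-18).
-170 − 18 = -188;  -879 − 188 = -1067;  -3280 − 1067 = -4347
-188 − 18 = -206;  -1067 − 206 = -1273;  -4347 − 1273 = -5620
-206 − 18 = -224;  -1273 − 224 = -1497;  -5620 − 1497 = -7117

-7117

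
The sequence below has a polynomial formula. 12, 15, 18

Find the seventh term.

Δ: 3, 3
Constant first difference = 3, so extend:
18 + 3 = 21
21 + 3 = 24
24 + 3 = 27
27 + 3 = 30

30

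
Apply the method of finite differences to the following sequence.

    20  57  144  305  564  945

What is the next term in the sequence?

First differences: 37 , 87 , 161 , 259 , 381
Second differences: 50 , 74 , 98 , 122
Third differences: 24 , 24 , 24
The third differences are constant (24).
122 + 24 = 146;  381 + 146 = 527;  945 + 527 = 1472

1472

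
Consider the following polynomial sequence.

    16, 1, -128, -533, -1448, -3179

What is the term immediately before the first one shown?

7

Δ: -15  -129  -405  -915  -1731
Δ²: -114  -276  -510  -816
Δ³: -162  -234  -306
Δ⁴: -72  -72
The fourth differences are constant at -72.
Work back: -162 + 72 = -90;  -114 + 90 = -24;  -15 + 24 = 9;  16 − 9 = 7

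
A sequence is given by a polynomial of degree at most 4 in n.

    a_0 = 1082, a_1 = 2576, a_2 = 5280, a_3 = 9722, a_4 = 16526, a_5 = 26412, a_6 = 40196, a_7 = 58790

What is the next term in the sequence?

1494  2704  4442  6804  9886  13784  18594
1210  1738  2362  3082  3898  4810
528  624  720  816  912
96  96  96  96
Fourth differences constant at 96.
912 + 96 = 1008;  4810 + 1008 = 5818;  18594 + 5818 = 24412;  58790 + 24412 = 83202

83202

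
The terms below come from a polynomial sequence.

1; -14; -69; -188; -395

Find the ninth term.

-15, -55, -119, -207
-40, -64, -88
-24, -24
The third differences are constant (-24).
-88 − 24 = -112;  -207 − 112 = -319;  -395 − 319 = -714
-112 − 24 = -136;  -319 − 136 = -455;  -714 − 455 = -1169
-136 − 24 = -160;  -455 − 160 = -615;  -1169 − 615 = -1784
-160 − 24 = -184;  -615 − 184 = -799;  -1784 − 799 = -2583

-2583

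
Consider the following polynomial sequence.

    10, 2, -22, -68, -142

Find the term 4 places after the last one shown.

Δ: -8, -24, -46, -74
Δ²: -16, -22, -28
Δ³: -6, -6
Third differences constant at -6.
-28 − 6 = -34;  -74 − 34 = -108;  -142 − 108 = -250
-34 − 6 = -40;  -108 − 40 = -148;  -250 − 148 = -398
-40 − 6 = -46;  -148 − 46 = -194;  -398 − 194 = -592
-46 − 6 = -52;  -194 − 52 = -246;  -592 − 246 = -838

-838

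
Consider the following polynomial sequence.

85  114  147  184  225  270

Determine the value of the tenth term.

490

First differences: 29  33  37  41  45
Second differences: 4  4  4  4
Second differences constant at 4.
45 + 4 = 49;  270 + 49 = 319
49 + 4 = 53;  319 + 53 = 372
53 + 4 = 57;  372 + 57 = 429
57 + 4 = 61;  429 + 61 = 490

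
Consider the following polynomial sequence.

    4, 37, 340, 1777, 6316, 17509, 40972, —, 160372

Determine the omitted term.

Using the first 7 terms:
First differences: 33  303  1437  4539  11193  23463
Second differences: 270  1134  3102  6654  12270
Third differences: 864  1968  3552  5616
Fourth differences: 1104  1584  2064
Fifth differences: 480  480
Constant fifth difference = 480.
Extend forward: 2064 + 480 = 2544;  5616 + 2544 = 8160;  12270 + 8160 = 20430;  23463 + 20430 = 43893;  40972 + 43893 = 84865

84865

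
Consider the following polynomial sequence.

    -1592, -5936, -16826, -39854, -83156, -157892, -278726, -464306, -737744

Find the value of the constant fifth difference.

D1: -4344, -10890, -23028, -43302, -74736, -120834, -185580, -273438
D2: -6546, -12138, -20274, -31434, -46098, -64746, -87858
D3: -5592, -8136, -11160, -14664, -18648, -23112
D4: -2544, -3024, -3504, -3984, -4464
D5: -480, -480, -480, -480

-480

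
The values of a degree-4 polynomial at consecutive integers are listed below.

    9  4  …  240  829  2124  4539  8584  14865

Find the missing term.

39

Using the last 6 terms:
First differences: 589, 1295, 2415, 4045, 6281
Second differences: 706, 1120, 1630, 2236
Third differences: 414, 510, 606
Fourth differences: 96, 96
Constant fourth difference = 96.
Extend backward: 414 − 96 = 318;  706 − 318 = 388;  589 − 388 = 201;  240 − 201 = 39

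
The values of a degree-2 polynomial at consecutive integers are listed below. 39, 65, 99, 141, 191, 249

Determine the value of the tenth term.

26 , 34 , 42 , 50 , 58
8 , 8 , 8 , 8
Second differences constant at 8.
58 + 8 = 66;  249 + 66 = 315
66 + 8 = 74;  315 + 74 = 389
74 + 8 = 82;  389 + 82 = 471
82 + 8 = 90;  471 + 90 = 561

561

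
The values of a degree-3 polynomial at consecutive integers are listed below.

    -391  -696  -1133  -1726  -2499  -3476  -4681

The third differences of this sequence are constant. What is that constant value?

First differences: -305, -437, -593, -773, -977, -1205
Second differences: -132, -156, -180, -204, -228
Third differences: -24, -24, -24, -24

-24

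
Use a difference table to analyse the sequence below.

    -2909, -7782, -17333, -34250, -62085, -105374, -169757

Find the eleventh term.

-796389

Δ: -4873, -9551, -16917, -27835, -43289, -64383
Δ²: -4678, -7366, -10918, -15454, -21094
Δ³: -2688, -3552, -4536, -5640
Δ⁴: -864, -984, -1104
Δ⁵: -120, -120
Fifth differences constant at -120.
-1104 − 120 = -1224;  -5640 − 1224 = -6864;  -21094 − 6864 = -27958;  -64383 − 27958 = -92341;  -169757 − 92341 = -262098
-1224 − 120 = -1344;  -6864 − 1344 = -8208;  -27958 − 8208 = -36166;  -92341 − 36166 = -128507;  -262098 − 128507 = -390605
-1344 − 120 = -1464;  -8208 − 1464 = -9672;  -36166 − 9672 = -45838;  -128507 − 45838 = -174345;  -390605 − 174345 = -564950
-1464 − 120 = -1584;  -9672 − 1584 = -11256;  -45838 − 11256 = -57094;  -174345 − 57094 = -231439;  -564950 − 231439 = -796389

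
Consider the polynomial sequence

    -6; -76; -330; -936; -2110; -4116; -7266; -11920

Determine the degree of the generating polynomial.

4

Δ: -70, -254, -606, -1174, -2006, -3150, -4654
Δ²: -184, -352, -568, -832, -1144, -1504
Δ³: -168, -216, -264, -312, -360
Δ⁴: -48, -48, -48, -48
The fourth differences are constant, so the polynomial has degree 4.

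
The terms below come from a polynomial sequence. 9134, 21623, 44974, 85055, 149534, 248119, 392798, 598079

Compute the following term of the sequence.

881230

Δ: 12489, 23351, 40081, 64479, 98585, 144679, 205281
Δ²: 10862, 16730, 24398, 34106, 46094, 60602
Δ³: 5868, 7668, 9708, 11988, 14508
Δ⁴: 1800, 2040, 2280, 2520
Δ⁵: 240, 240, 240
Constant fifth difference = 240, so extend:
2520 + 240 = 2760;  14508 + 2760 = 17268;  60602 + 17268 = 77870;  205281 + 77870 = 283151;  598079 + 283151 = 881230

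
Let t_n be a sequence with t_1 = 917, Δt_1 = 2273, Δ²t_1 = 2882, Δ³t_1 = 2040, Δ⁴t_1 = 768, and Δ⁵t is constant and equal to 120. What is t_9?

Build the table forward from the leading diagonal:
D5: 120, 120, 120, 120, 120, 120, 120, 120, 120
D4: 768, 888, 1008, 1128, 1248, 1368, 1488, 1608, 1728
D3: 2040, 2808, 3696, 4704, 5832, 7080, 8448, 9936, 11544
D2: 2882, 4922, 7730, 11426, 16130, 21962, 29042, 37490, 47426
D1: 2273, 5155, 10077, 17807, 29233, 45363, 67325, 96367, 133857
t: 917, 3190, 8345, 18422, 36229, 65462, 110825, 178150, 274517

274517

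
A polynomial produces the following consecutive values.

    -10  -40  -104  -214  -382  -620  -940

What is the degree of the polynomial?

3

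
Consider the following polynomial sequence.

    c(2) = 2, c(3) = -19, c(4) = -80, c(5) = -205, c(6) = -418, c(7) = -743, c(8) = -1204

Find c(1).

Δ: -21  -61  -125  -213  -325  -461
Δ²: -40  -64  -88  -112  -136
Δ³: -24  -24  -24  -24
The third differences are constant at -24.
Work back: -40 + 24 = -16;  -21 + 16 = -5;  2 + 5 = 7

7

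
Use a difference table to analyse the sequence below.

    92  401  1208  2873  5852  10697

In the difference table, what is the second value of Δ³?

456

First differences: 309, 807, 1665, 2979, 4845
Second differences: 498, 858, 1314, 1866
Third differences: 360, 456, 552
Fourth differences: 96, 96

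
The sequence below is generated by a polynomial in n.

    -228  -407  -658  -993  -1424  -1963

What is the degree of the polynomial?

Δ: -179, -251, -335, -431, -539
Δ²: -72, -84, -96, -108
Δ³: -12, -12, -12
The third differences are constant, so the polynomial has degree 3.

3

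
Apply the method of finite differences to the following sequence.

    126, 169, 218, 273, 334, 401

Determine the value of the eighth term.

553

Δ: 43, 49, 55, 61, 67
Δ²: 6, 6, 6, 6
Second differences constant at 6.
67 + 6 = 73;  401 + 73 = 474
73 + 6 = 79;  474 + 79 = 553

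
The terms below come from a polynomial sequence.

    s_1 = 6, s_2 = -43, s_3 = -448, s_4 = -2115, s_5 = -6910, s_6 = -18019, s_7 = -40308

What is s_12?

-49, -405, -1667, -4795, -11109, -22289
-356, -1262, -3128, -6314, -11180
-906, -1866, -3186, -4866
-960, -1320, -1680
-360, -360
The fifth differences are constant (-360).
-1680 − 360 = -2040;  -4866 − 2040 = -6906;  -11180 − 6906 = -18086;  -22289 − 18086 = -40375;  -40308 − 40375 = -80683
-2040 − 360 = -2400;  -6906 − 2400 = -9306;  -18086 − 9306 = -27392;  -40375 − 27392 = -67767;  -80683 − 67767 = -148450
-2400 − 360 = -2760;  -9306 − 2760 = -12066;  -27392 − 12066 = -39458;  -67767 − 39458 = -107225;  -148450 − 107225 = -255675
-2760 − 360 = -3120;  -12066 − 3120 = -15186;  -39458 − 15186 = -54644;  -107225 − 54644 = -161869;  -255675 − 161869 = -417544
-3120 − 360 = -3480;  -15186 − 3480 = -18666;  -54644 − 18666 = -73310;  -161869 − 73310 = -235179;  -417544 − 235179 = -652723

-652723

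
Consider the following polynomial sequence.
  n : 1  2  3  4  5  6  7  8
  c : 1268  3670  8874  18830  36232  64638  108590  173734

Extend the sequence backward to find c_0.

2402, 5204, 9956, 17402, 28406, 43952, 65144
2802, 4752, 7446, 11004, 15546, 21192
1950, 2694, 3558, 4542, 5646
744, 864, 984, 1104
120, 120, 120
The fifth differences are constant at 120.
Work back: 744 − 120 = 624;  1950 − 624 = 1326;  2802 − 1326 = 1476;  2402 − 1476 = 926;  1268 − 926 = 342

342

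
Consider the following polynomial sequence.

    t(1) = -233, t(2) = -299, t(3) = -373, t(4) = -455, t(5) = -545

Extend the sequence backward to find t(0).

-175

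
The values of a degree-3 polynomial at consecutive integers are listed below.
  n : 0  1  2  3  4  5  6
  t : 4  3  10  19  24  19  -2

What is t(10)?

-366

Δ: -1  7  9  5  -5  -21
Δ²: 8  2  -4  -10  -16
Δ³: -6  -6  -6  -6
The third differences are constant (-6).
-16 − 6 = -22;  -21 − 22 = -43;  -2 − 43 = -45
-22 − 6 = -28;  -43 − 28 = -71;  -45 − 71 = -116
-28 − 6 = -34;  -71 − 34 = -105;  -116 − 105 = -221
-34 − 6 = -40;  -105 − 40 = -145;  -221 − 145 = -366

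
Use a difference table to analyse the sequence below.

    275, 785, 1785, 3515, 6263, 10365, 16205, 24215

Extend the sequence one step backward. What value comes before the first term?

63

First differences: 510, 1000, 1730, 2748, 4102, 5840, 8010
Second differences: 490, 730, 1018, 1354, 1738, 2170
Third differences: 240, 288, 336, 384, 432
Fourth differences: 48, 48, 48, 48
The fourth differences are constant at 48.
Work back: 240 − 48 = 192;  490 − 192 = 298;  510 − 298 = 212;  275 − 212 = 63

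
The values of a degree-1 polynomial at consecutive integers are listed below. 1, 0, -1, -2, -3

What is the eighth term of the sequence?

First differences: -1  -1  -1  -1
First differences constant at -1.
-3 − 1 = -4
-4 − 1 = -5
-5 − 1 = -6

-6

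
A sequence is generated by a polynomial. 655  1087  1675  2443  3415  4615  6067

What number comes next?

Δ: 432, 588, 768, 972, 1200, 1452
Δ²: 156, 180, 204, 228, 252
Δ³: 24, 24, 24, 24
Third differences constant at 24.
252 + 24 = 276;  1452 + 276 = 1728;  6067 + 1728 = 7795

7795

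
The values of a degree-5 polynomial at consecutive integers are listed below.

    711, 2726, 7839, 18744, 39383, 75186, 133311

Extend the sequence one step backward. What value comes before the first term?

2015  5113  10905  20639  35803  58125
3098  5792  9734  15164  22322
2694  3942  5430  7158
1248  1488  1728
240  240
The fifth differences are constant at 240.
Work back: 1248 − 240 = 1008;  2694 − 1008 = 1686;  3098 − 1686 = 1412;  2015 − 1412 = 603;  711 − 603 = 108

108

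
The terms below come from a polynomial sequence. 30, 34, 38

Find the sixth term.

50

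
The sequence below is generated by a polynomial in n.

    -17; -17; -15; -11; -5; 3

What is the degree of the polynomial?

First differences: 0, 2, 4, 6, 8
Second differences: 2, 2, 2, 2
The second differences are constant, so the polynomial has degree 2.

2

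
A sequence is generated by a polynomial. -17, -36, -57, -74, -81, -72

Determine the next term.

-41

-19, -21, -17, -7, 9
-2, 4, 10, 16
6, 6, 6
The third differences are constant (6).
16 + 6 = 22;  9 + 22 = 31;  -72 + 31 = -41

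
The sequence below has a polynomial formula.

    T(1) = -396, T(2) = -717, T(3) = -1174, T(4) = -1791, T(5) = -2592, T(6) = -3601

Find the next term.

-4842

First differences: -321, -457, -617, -801, -1009
Second differences: -136, -160, -184, -208
Third differences: -24, -24, -24
The third differences are constant (-24).
-208 − 24 = -232;  -1009 − 232 = -1241;  -3601 − 1241 = -4842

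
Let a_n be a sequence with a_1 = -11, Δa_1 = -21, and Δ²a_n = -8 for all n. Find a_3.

Build the table forward from the leading diagonal:
Second differences: -8, -8, -8
First differences: -21, -29, -37
a: -11, -32, -61

-61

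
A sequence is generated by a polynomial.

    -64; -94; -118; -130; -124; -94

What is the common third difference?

6

First differences: -30, -24, -12, 6, 30
Second differences: 6, 12, 18, 24
Third differences: 6, 6, 6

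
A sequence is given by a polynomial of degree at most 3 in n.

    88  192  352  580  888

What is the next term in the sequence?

1288

Δ: 104 , 160 , 228 , 308
Δ²: 56 , 68 , 80
Δ³: 12 , 12
Third differences constant at 12.
80 + 12 = 92;  308 + 92 = 400;  888 + 400 = 1288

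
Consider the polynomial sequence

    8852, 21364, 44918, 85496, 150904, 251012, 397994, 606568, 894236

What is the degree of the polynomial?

Δ: 12512, 23554, 40578, 65408, 100108, 146982, 208574, 287668
Δ²: 11042, 17024, 24830, 34700, 46874, 61592, 79094
Δ³: 5982, 7806, 9870, 12174, 14718, 17502
Δ⁴: 1824, 2064, 2304, 2544, 2784
Δ⁵: 240, 240, 240, 240
The fifth differences are constant, so the polynomial has degree 5.

5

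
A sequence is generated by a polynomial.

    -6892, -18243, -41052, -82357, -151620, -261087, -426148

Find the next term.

D1: -11351, -22809, -41305, -69263, -109467, -165061
D2: -11458, -18496, -27958, -40204, -55594
D3: -7038, -9462, -12246, -15390
D4: -2424, -2784, -3144
D5: -360, -360
The fifth differences are constant (-360).
-3144 − 360 = -3504;  -15390 − 3504 = -18894;  -55594 − 18894 = -74488;  -165061 − 74488 = -239549;  -426148 − 239549 = -665697

-665697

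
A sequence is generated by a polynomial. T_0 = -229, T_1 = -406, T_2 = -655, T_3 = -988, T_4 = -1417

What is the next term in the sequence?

D1: -177 , -249 , -333 , -429
D2: -72 , -84 , -96
D3: -12 , -12
Third differences constant at -12.
-96 − 12 = -108;  -429 − 108 = -537;  -1417 − 537 = -1954

-1954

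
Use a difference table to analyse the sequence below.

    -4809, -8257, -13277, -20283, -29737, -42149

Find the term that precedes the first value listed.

-2567

Δ: -3448, -5020, -7006, -9454, -12412
Δ²: -1572, -1986, -2448, -2958
Δ³: -414, -462, -510
Δ⁴: -48, -48
The fourth differences are constant at -48.
Work back: -414 + 48 = -366;  -1572 + 366 = -1206;  -3448 + 1206 = -2242;  -4809 + 2242 = -2567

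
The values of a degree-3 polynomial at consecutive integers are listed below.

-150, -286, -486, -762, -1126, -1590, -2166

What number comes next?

-2866

First differences: -136, -200, -276, -364, -464, -576
Second differences: -64, -76, -88, -100, -112
Third differences: -12, -12, -12, -12
The third differences are constant (-12).
-112 − 12 = -124;  -576 − 124 = -700;  -2166 − 700 = -2866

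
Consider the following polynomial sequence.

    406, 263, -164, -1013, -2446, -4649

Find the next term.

-7832

Δ: -143 , -427 , -849 , -1433 , -2203
Δ²: -284 , -422 , -584 , -770
Δ³: -138 , -162 , -186
Δ⁴: -24 , -24
The fourth differences are constant (-24).
-186 − 24 = -210;  -770 − 210 = -980;  -2203 − 980 = -3183;  -4649 − 3183 = -7832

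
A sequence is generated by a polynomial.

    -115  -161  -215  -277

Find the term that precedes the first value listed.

D1: -46, -54, -62
D2: -8, -8
The second differences are constant at -8.
Work back: -46 + 8 = -38;  -115 + 38 = -77

-77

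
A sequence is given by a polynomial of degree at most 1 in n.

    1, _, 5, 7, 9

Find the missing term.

Using the last 3 terms:
Δ: 2  2
Constant first difference = 2.
Extend backward: 5 − 2 = 3

3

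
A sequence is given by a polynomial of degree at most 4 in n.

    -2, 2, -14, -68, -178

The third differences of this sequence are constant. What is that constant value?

D1: 4, -16, -54, -110
D2: -20, -38, -56
D3: -18, -18

-18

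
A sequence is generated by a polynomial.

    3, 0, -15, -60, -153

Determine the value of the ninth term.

-1365

D1: -3, -15, -45, -93
D2: -12, -30, -48
D3: -18, -18
The third differences are constant (-18).
-48 − 18 = -66;  -93 − 66 = -159;  -153 − 159 = -312
-66 − 18 = -84;  -159 − 84 = -243;  -312 − 243 = -555
-84 − 18 = -102;  -243 − 102 = -345;  -555 − 345 = -900
-102 − 18 = -120;  -345 − 120 = -465;  -900 − 465 = -1365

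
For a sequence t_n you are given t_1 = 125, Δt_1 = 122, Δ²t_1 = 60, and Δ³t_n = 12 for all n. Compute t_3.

429

Build the table forward from the leading diagonal:
D3: 12, 12, 12
D2: 60, 72, 84
D1: 122, 182, 254
t: 125, 247, 429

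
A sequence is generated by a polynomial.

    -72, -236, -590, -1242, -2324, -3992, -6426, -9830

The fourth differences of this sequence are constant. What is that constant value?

-24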